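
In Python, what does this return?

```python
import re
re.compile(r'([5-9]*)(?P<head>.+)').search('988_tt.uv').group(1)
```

'988'

The pattern matches zero or more of a character in [5-9] (captured); then one or more of any character (captured as 'head').
`search` walks the string left to right and returns the first match it finds.
The match spans [0:9] → '988_tt.uv'.
Captured: group 1 = '988', group 2 = '_tt.uv'.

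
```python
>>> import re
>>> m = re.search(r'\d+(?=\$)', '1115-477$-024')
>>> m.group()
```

'477'

Because the assertion is zero-width, the text it checks is not consumed and won't appear in the result.
The match spans [5:8] → '477'.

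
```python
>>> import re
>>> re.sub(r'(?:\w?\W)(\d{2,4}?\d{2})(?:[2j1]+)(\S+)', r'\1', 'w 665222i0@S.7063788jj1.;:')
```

'6652'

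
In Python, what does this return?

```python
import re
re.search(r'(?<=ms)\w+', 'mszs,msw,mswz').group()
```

Lookahead/lookbehind check context without consuming it, so the matched span excludes the asserted characters.
Unlike `match`, `search` isn't anchored — it looks for the pattern anywhere in the string.
The match spans [2:4] → 'zs'.

'zs'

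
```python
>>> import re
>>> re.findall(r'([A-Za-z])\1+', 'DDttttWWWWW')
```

After group 1 captures some text, `\1` only succeeds where that same text appears again.
`findall` collects group 1 from each match (3 total).

['D', 't', 'W']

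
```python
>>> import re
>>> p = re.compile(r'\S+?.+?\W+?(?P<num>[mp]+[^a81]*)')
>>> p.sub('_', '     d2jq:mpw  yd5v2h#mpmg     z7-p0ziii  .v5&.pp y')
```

Every occurrence is swapped for '_'.

'     _'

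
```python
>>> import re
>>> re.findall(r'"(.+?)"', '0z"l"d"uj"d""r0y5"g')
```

Because there's exactly one group, `findall` drops the full match and keeps group 1 from each hit.

['l', 'uj', '"r0y5']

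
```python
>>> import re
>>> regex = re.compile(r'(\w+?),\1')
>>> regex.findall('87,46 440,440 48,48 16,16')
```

`\1` is not a pattern — it's the concrete string captured by group 1, re-applied verbatim.
Because there's exactly one group, `findall` drops the full match and keeps group 1 from each hit.

['440', '48', '16']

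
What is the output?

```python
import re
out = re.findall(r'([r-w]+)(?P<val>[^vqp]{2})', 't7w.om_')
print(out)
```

[('t', '7w')]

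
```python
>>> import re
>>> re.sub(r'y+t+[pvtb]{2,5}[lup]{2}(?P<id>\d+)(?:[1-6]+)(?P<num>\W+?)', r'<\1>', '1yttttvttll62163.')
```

The pattern matches one or more of a literal 'y'; then one or more of the literal 't', then 2 to 5 of one of [pvtb], then exactly 2 of one of [lup]; then one or more of a digit (captured as 'id'); then one or more of a character in [1-6] (non-capturing group); then one or more of a non-word character (lazy) (captured as 'num').
Matches: at [1:17] → 'yttttvttll62163.'.
`\1` in the replacement pulls in group 1's text for each match.

'1<6216>'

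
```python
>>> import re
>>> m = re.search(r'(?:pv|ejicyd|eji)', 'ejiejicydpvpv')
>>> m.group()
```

`search` walks the string left to right and returns the first match it finds.
The match spans [0:3] → 'eji'.

'eji'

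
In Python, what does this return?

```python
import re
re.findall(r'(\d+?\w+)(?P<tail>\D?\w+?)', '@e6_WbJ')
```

The pattern matches one or more of a digit (lazy), then one or more of a word character (captured); then optionally a non-digit, then one or more of a word character (lazy) (captured as 'tail').
Matches: at [2:7] match '6_WbJ', groups = ('6_Wb', 'J').
Multiple groups make `findall` return tuples — one 2-tuple for the one match.

[('6_Wb', 'J')]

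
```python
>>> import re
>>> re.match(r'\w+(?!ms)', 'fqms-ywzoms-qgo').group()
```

'fqms'

`(?!…)`/`(?<!…)` only lets a position through if the neighbouring text does NOT match; no characters are consumed.
`re.match` only tries the pattern at the start of the string.
The match spans [0:4] → 'fqms'.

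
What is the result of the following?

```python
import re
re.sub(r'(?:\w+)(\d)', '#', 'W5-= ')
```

'#-= '

The pattern matches one or more of a word character (non-capturing group); then a digit (captured).
Matches: at [0:2] → 'W5'.
Each match is replaced by '#'.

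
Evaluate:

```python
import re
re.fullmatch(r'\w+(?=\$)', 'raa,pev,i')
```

None

The positive lookaround only admits positions where the adjacent text matches; those characters stay outside the span.
For `fullmatch`, every character of the input must be accounted for by the pattern.
Here there's no way to consume every character, so the call returns None.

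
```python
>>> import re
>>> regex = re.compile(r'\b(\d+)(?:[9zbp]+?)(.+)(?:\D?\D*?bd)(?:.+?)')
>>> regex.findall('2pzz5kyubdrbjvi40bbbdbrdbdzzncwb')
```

[('2', 'zz5kyubdrbjvi40bbbdbrd')]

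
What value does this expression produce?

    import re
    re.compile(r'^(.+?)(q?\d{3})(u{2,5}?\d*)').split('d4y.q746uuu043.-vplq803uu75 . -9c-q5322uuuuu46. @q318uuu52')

With the lazy modifier that quantifier settles for the fewest repetitions that let the rest of the pattern succeed (the atoms after it are unaffected and can still be greedy).
Because the pattern has a capturing group, `split` also inserts each captured text between the pieces.

['', 'd4y.', 'q746', 'uu', 'u043.-vplq803uu75 . -9c-q5322uuuuu46. @q318uuu52']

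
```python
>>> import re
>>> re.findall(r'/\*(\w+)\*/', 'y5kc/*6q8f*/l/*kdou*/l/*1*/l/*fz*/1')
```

['6q8f', 'kdou', '1', 'fz']

Matches: at [4:12] match '/*6q8f*/', group 1 = '6q8f'; at [13:21] match '/*kdou*/', group 1 = 'kdou'; at [22:27] match '/*1*/', group 1 = '1'; at [28:34] match '/*fz*/', group 1 = 'fz'.
`findall` collects group 1 from each match (4 total).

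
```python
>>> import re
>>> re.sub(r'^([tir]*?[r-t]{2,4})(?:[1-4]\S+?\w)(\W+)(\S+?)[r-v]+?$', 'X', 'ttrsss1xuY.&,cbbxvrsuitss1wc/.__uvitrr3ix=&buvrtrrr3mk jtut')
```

'X'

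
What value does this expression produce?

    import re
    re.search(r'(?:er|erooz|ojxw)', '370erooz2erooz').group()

Alternation isn't longest-match — the leftmost alternative that fits at this position is chosen.
The match spans [3:5] → 'er'.

'er'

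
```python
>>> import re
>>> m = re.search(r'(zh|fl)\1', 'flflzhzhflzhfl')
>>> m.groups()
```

The match spans [0:4] → 'flfl'.
Captured: group 1 = 'fl'.

('fl',)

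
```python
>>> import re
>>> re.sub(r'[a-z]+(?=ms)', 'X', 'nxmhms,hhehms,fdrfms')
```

'Xms,Xms,Xms'

The lookaround is zero-width — it requires the adjacent text to match without consuming it, so the asserted text isn't part of the match.
Matches: at [0:4] → 'nxmh'; at [7:11] → 'hheh'; at [14:18] → 'fdrf'.
`sub` substitutes 'X' at each match site.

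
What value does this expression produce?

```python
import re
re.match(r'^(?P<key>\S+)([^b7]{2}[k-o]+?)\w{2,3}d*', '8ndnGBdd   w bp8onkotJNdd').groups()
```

The match spans [0:8] → '8ndnGBdd'.
Captured: group 1 = '8', group 2 = 'ndn'.

('8', 'ndn')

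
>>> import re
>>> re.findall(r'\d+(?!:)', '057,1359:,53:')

['057', '135', '5']

A negative assertion filters positions out without eating any characters.
Scanning left to right: at [0:3] → '057'; at [4:7] → '135'; at [10:11] → '5'.
With no groups in the pattern, `findall` gives back each whole match — 3 here.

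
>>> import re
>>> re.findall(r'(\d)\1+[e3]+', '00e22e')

['0', '2']

`\1` has to match the exact text group 1 already captured.
`findall` collects group 1 from each match (2 total).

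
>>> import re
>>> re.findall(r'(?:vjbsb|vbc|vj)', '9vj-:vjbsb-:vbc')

['vj', 'vjbsb', 'vbc']

`|` is ordered: at each position the engine commits to the first alternative that works.
Since nothing is captured, `findall` lists the 3 matched substrings directly.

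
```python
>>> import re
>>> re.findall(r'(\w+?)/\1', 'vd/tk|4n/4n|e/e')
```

The backreference `\1` re-matches whatever the first group consumed, character for character.
Scanning left to right: at [6:11] match '4n/4n', group 1 = '4n'; at [12:15] match 'e/e', group 1 = 'e'.
`findall` collects group 1 from each match (2 total).

['4n', 'e']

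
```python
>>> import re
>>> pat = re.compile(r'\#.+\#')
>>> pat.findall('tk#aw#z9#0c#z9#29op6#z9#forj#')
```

['#aw#z9#0c#z9#29op6#z9#forj#']

Scanning left to right: at [2:29] → '#aw#z9#0c#z9#29op6#z9#forj#'.
Since nothing is captured, `findall` lists the 1 matched substring directly.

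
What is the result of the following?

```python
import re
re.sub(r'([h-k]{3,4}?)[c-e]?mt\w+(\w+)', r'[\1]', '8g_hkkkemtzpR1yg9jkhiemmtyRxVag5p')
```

This matches 3 to 4 of a character in [h-k] (lazy) (captured); then optionally a character in [c-e], then the literal 'mt'; then one or more of a word character; then one or more of a word character (captured).
Matches: at [3:33] → 'hkkkemtzpR1yg9jkhiemmtyRxVag5p'.
`\1` in the replacement pulls in group 1's text for each match.

'8g_[hkkk]'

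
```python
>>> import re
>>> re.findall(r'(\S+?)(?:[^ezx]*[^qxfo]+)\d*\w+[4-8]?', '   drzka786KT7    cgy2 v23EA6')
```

A non-greedy quantifier consumes as few characters as it can — just enough that the remainder of the pattern still matches from where it stops; whatever follows it matches normally.
One capturing group, so `findall` returns just the captured substring from the one match — 1 in all.

['d']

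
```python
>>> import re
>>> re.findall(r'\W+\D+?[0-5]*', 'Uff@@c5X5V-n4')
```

`findall` yields the raw match text (2 of them) because the pattern has no groups.

['@@c5', '-n4']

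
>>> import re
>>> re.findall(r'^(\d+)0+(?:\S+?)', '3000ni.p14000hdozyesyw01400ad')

This matches anchored at the start of the string; then one or more of a digit (captured); then one or more of a literal '0'; then one or more of a non-whitespace character (lazy) (non-capturing group).
`findall` collects group 1 from the one match (1 total).

['300']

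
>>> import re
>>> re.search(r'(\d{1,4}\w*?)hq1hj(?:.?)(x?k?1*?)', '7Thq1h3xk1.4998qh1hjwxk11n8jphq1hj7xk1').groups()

The match spans [11:37] → '4998qh1hjwxk11n8jphq1hj7xk'.
Captured: group 1 = '4998qh1hjwxk11n8jp', group 2 = 'xk'.

('4998qh1hjwxk11n8jp', 'xk')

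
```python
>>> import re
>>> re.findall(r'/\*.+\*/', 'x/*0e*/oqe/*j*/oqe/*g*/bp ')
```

`findall` yields the raw match text (1 of them) because the pattern has no groups.

['/*0e*/oqe/*j*/oqe/*g*/']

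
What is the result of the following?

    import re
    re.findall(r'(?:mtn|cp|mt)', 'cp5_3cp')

Matches: at [0:2] → 'cp'; at [5:7] → 'cp'.
Since nothing is captured, `findall` lists the 2 matched substrings directly.

['cp', 'cp']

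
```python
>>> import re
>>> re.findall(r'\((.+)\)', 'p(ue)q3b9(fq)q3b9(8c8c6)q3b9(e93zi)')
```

Scanning left to right: at [1:35] match '(ue)q3b9(fq)q3b9(8c8c6)q3b9(e93zi)', group 1 = 'ue)q3b9(fq)q3b9(8c8c6)q3b9(e93zi'.
`findall` collects group 1 from the one match (1 total).

['ue)q3b9(fq)q3b9(8c8c6)q3b9(e93zi']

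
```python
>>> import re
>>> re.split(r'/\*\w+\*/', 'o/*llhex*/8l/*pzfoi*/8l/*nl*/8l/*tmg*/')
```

['o', '8l', '8l', '8l', '']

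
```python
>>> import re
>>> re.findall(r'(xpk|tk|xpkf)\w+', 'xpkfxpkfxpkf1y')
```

['xpk']

Alternation isn't longest-match — the leftmost alternative that fits at this position is chosen.
Walking the string: at [0:14] match 'xpkfxpkfxpkf1y', group 1 = 'xpk'.
With a single group, `findall` returns only what that group captured — 1 item.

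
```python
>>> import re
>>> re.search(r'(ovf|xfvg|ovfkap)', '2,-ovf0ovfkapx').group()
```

Unlike `match`, `search` isn't anchored — it looks for the pattern anywhere in the string.
The match spans [3:6] → 'ovf'.
Captured: group 1 = 'ovf'.

'ovf'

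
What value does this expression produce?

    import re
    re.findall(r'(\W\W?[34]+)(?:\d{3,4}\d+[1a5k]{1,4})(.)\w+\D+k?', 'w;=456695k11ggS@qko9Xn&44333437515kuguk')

[(';=4', 'g'), ('&4433343', 'u')]

This matches a non-word character, then optionally a non-word character, then one or more of one of [34] (captured); then 3 to 4 of a digit, then one or more of a digit, then 1 to 4 of one of [1a5k] (non-capturing group); then any character (captured); then one or more of a word character, then one or more of a non-digit, then optionally a literal 'k'.
Walking the string: at [1:19] match ';=456695k11ggS@qko', groups = (';=4', 'g'); at [22:39] match '&44333437515kuguk', groups = ('&4433343', 'u').
2 groups means each result is a tuple of 2 captured strings — 2 here.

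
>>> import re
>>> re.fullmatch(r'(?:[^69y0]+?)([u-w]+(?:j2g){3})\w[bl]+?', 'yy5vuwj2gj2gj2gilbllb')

The pattern matches one or more of any character except [69y0] (lazy) (non-capturing group); then one or more of a character in [u-w], then the literal 'j2g' repeated 3 times (captured); then a word character, then one or more of one of [bl] (lazy).
`re.fullmatch` requires the pattern to consume the entire string.
Here there's no way to consume every character, so the call returns None.

None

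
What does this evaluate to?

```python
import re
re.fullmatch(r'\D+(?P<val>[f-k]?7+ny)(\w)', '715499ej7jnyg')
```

None

This matches one or more of a non-digit; then optionally a character in [f-k], then one or more of the literal '7', then the literal 'ny' (captured as 'val'); then a word character (captured).
`fullmatch` succeeds only if the pattern covers the string from start to end.
Here the string isn't matched end-to-end, so the call returns None.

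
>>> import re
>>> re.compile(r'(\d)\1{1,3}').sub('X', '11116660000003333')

`\1` is not a pattern — it's the concrete string captured by group 1, re-applied verbatim.
Matches: at [0:4] → '1111'; at [4:7] → '666'; at [7:11] → '0000'; at [11:13] → '00'; at [13:17] → '3333'.
Each match is replaced by 'X'.

'XXXXX'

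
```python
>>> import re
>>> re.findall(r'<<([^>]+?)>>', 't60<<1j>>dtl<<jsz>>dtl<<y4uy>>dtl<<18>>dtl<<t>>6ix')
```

Because there's exactly one group, `findall` drops the full match and keeps group 1 from each hit.

['1j', 'jsz', 'y4uy', '18', 't']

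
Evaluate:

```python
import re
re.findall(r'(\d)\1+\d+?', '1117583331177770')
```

['1', '3', '7']

The backreference `\1` re-matches whatever the first group consumed, character for character.
With a single group, `findall` returns only what that group captured — 3 items.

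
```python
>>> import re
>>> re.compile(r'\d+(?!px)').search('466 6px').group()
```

'466'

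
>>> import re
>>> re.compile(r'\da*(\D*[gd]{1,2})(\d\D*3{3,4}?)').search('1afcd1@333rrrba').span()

(0, 10)

The pattern matches a digit, then zero or more of a literal 'a'; then zero or more of a non-digit, then 1 to 2 of one of [gd] (captured); then a digit, then zero or more of a non-digit, then 3 to 4 of the literal '3' (lazy) (captured).
The match spans [0:10] → '1afcd1@333'.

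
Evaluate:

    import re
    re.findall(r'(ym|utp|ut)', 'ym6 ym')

Scanning left to right: at [0:2] match 'ym', group 1 = 'ym'; at [4:6] match 'ym', group 1 = 'ym'.
With a single group, `findall` returns only what that group captured — 2 items.

['ym', 'ym']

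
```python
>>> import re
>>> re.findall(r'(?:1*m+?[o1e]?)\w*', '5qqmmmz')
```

Pattern: zero or more of the literal '1', then one or more of the literal 'm' (lazy), then optionally one of [o1e] (non-capturing group); then zero or more of a word character.
Matches: at [3:7] → 'mmmz'.
`findall` yields the raw match text (1 of them) because the pattern has no groups.

['mmmz']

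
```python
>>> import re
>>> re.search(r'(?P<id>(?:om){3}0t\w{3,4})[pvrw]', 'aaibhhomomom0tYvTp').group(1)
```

'omomom0tYvT'

Pattern: the literal 'om' repeated 3 times, then the literal '0t', then 3 to 4 of a word character (captured as 'id'); then one of [pvrw].
Unlike `match`, `search` isn't anchored — it looks for the pattern anywhere in the string.
The match spans [6:18] → 'omomom0tYvTp'.
Captured: group 1 = 'omomom0tYvT'.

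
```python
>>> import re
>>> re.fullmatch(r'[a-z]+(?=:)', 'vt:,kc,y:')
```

None

The `(?=…)`/`(?<=…)` assertion just peeks at neighbouring text; it doesn't advance the match position.
`re.fullmatch` is like wrapping the pattern in `^…$` (in single-line mode).
Here the string isn't matched end-to-end, so the call returns None.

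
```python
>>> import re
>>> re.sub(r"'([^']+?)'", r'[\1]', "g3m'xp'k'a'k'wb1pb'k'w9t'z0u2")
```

Matches: at [3:7] → "'xp'"; at [8:11] → "'a'"; at [12:19] → "'wb1pb'"; at [20:25] → "'w9t'".
Each match is replaced using the text its own group 1 captured.

'g3m[xp]k[a]k[wb1pb]k[w9t]z0u2'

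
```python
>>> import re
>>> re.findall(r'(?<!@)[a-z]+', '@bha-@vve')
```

The negative lookahead/lookbehind blocks any match where the forbidden context is present.
Matches: at [2:4] → 'ha'; at [7:9] → 've'.
No capturing groups, so `findall` returns the 2 full match strings.

['ha', 've']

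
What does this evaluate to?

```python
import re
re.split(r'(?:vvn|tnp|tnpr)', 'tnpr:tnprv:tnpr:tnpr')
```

['', 'r:', 'rv:', 'r:', 'r']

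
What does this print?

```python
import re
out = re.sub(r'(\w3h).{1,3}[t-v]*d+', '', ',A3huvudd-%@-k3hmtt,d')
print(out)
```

The pattern matches a word character, then the literal '3h' (captured); then 1 to 3 of any character; then zero or more of a character in [t-v], then one or more of a literal 'd'.
Every occurrence is swapped for ''.

,-%@-k3hmtt,d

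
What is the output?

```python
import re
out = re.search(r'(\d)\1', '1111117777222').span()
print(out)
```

After group 1 captures some text, `\1` only succeeds where that same text appears again.
The match spans [0:2] → '11'.

(0, 2)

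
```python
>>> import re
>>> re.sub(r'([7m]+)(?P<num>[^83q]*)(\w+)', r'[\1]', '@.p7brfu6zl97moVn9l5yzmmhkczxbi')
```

'@.p[7]'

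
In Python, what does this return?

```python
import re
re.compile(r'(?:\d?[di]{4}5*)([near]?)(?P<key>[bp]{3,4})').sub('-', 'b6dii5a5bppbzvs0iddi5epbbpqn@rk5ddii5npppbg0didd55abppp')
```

'b6dii5a5bppbzvs-qn@rk-g-'

This matches optionally a digit, then exactly 4 of one of [di], then zero or more of a literal '5' (non-capturing group); then optionally one of [near] (captured); then 3 to 4 of one of [bp] (captured as 'key').
`sub` substitutes '-' at each match site.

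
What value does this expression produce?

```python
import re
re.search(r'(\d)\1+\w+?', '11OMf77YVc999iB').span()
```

A backreference is literal: `\1` must see the identical characters the first group matched.
The match spans [0:3] → '11O'.

(0, 3)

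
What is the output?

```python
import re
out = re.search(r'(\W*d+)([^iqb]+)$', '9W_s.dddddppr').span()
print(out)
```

(4, 13)

Pattern: zero or more of a non-word character, then one or more of the literal 'd' (captured); then one or more of any character except [iqb] (captured); then anchored at the end.
`re.search` scans for the first position where the pattern succeeds.
The match spans [4:13] → '.dddddppr'.
Captured: group 1 = '.ddddd', group 2 = 'ppr'.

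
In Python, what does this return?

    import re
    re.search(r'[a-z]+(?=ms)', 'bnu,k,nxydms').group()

'nxyd'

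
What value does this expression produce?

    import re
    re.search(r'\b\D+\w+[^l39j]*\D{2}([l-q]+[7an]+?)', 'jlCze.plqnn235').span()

(0, 11)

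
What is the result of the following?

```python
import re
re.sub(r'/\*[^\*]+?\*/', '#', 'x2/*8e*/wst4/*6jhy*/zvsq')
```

`sub` substitutes '#' at each match site.

'x2#wst4#zvsq'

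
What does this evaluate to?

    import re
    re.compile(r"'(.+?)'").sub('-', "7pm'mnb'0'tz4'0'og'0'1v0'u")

'7pm-0-0-0-u'

Because the quantifier is non-greedy, it stops expanding at the earliest point where the rest of the pattern can succeed.
Each match is replaced by '-'.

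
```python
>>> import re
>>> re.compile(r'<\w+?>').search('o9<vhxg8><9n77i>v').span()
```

(2, 9)

The match spans [2:9] → '<vhxg8>'.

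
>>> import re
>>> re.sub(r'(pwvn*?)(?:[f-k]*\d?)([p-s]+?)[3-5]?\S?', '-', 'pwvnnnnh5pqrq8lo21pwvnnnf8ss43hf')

Pattern: the literal 'pwv', then zero or more of a literal 'n' (lazy) (captured); then zero or more of a character in [f-k], then optionally a digit (non-capturing group); then one or more of a character in [p-s] (lazy) (captured); then optionally a character in [3-5], then optionally a non-whitespace character.
A `+?`/`*?`/`{m,n}?` starts at its minimum and grows only as far as needed for what follows to match.
Matches: at [0:11] → 'pwvnnnnh5pq'; at [18:28] → 'pwvnnnf8ss'.
Each match is replaced by '-'.

'-rq8lo21-43hf'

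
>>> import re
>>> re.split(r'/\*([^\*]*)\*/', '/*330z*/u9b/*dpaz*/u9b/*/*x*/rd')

['', '330z', 'u9b', 'dpaz', 'u9b/*', 'x', 'rd']

Matches to split on: at [0:8] → '/*330z*/'; at [11:19] → '/*dpaz*/'; at [24:29] → '/*x*/'.
The group in the pattern means `split` returns the separators' captures alongside the pieces.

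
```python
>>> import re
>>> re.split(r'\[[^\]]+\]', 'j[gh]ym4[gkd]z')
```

['j', 'ym4', 'z']

Matches to split on: at [1:5] → '[gh]'; at [8:13] → '[gkd]'.
Each match becomes a cut point; 3 segments remain.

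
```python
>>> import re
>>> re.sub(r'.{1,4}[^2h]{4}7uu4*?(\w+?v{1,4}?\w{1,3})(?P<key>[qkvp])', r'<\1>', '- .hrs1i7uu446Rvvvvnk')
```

'<446Rvvv>nk'

This matches 1 to 4 of any character, then exactly 4 of any character except [2h]; then the literal '7uu', then zero or more of the literal '4' (lazy); then one or more of a word character (lazy), then 1 to 4 of the literal 'v' (lazy), then 1 to 3 of a word character (captured); then one of [qkvp] (captured as 'key').
Matches: at [0:19] → '- .hrs1i7uu446Rvvvv'.
Each match is replaced using the text its own group 1 captured.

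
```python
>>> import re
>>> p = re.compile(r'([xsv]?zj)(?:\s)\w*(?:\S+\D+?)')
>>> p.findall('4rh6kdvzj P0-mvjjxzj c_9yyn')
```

The pattern matches optionally one of [xsv], then the literal 'zj' (captured); then whitespace (non-capturing group); then zero or more of a word character; then one or more of a non-whitespace character, then one or more of a non-digit (lazy) (non-capturing group).
Matches: at [6:21] match 'vzj P0-mvjjxzj ', group 1 = 'vzj'.
Because there's exactly one group, `findall` drops the full match and keeps group 1 from the one hit.

['vzj']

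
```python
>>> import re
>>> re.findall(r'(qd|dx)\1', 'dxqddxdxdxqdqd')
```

After group 1 captures some text, `\1` only succeeds where that same text appears again.
Matches: at [4:8] match 'dxdx', group 1 = 'dx'; at [10:14] match 'qdqd', group 1 = 'qd'.
`findall` collects group 1 from each match (2 total).

['dx', 'qd']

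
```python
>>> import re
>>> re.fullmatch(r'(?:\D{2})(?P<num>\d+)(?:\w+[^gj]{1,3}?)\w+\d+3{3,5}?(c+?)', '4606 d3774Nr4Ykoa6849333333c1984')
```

For `fullmatch`, every character of the input must be accounted for by the pattern.
Here the pattern can't cover the whole string, so the call returns None.

None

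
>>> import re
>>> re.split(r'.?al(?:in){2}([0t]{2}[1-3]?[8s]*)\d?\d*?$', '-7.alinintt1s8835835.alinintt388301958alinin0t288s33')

['-7.alinintt1s8835835.alinintt38830195', '0t288s', '']

This matches optionally any character, then the literal 'al', then the literal 'in' repeated 2 times; then exactly 2 of one of [0t], then optionally a character in [1-3], then zero or more of one of [8s] (captured); then optionally a digit, then zero or more of a digit (lazy); then anchored at the end.
Matches to split on: at [37:52] → '8alinin0t288s33'.
`re.split` interleaves the captured-group text with the surrounding fragments.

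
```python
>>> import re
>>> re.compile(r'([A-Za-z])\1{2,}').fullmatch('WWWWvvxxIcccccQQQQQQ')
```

None

After group 1 captures some text, `\1` only succeeds where that same text appears again.
`re.fullmatch` is like wrapping the pattern in `^…$` (in single-line mode).
Here the pattern can't cover the whole string, so the call returns None.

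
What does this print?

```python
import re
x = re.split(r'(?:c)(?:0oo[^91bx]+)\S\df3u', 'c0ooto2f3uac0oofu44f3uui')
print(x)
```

['', 'ui']

Pattern: a literal 'c' (non-capturing group); then the literal '0oo', then one or more of any character except [91bx] (non-capturing group); then a non-whitespace character, then a digit, then the literal 'f3u'.
Matches to split on: at [0:22] → 'c0ooto2f3uac0oofu44f3u'.
Splitting on the pattern gives 2 pieces.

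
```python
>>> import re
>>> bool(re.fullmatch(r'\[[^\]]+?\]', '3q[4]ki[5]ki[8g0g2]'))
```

`re.fullmatch` requires the pattern to consume the entire string.
Here the string isn't matched end-to-end, so the call returns None, and `bool(None)` is False.

False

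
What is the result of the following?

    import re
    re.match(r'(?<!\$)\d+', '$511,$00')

None

With `match`, the pattern is implicitly anchored at the beginning.
Here position 0 doesn't satisfy it, so the call returns None.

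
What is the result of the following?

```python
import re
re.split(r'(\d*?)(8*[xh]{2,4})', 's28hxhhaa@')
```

Pattern: zero or more of a digit (lazy) (captured); then zero or more of the literal '8', then 2 to 4 of one of [xh] (captured).
With the lazy modifier that quantifier settles for the fewest repetitions that let the rest of the pattern succeed (the atoms after it are unaffected and can still be greedy).
Matches to split on: at [1:7] → '28hxhh'.
With a capturing group present, the delimiter's captured portion is kept in the result list.

['s', '2', '8hxhh', 'aa@']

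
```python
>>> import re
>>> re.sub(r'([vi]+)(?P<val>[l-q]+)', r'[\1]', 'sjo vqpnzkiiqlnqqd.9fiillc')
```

'sjo [v]zk[ii]d.9f[ii]c'

This matches one or more of one of [vi] (captured); then one or more of a character in [l-q] (captured as 'val').
Matches: at [4:8] → 'vqpn'; at [10:17] → 'iiqlnqq'; at [21:25] → 'iill'.
Each match is replaced using the text its own group 1 captured.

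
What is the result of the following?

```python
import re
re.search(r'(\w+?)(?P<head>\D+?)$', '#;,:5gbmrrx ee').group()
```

'5gbmrrx ee'

Pattern: one or more of a word character (lazy) (captured); then one or more of a non-digit (lazy) (captured as 'head'); then anchored at the end.
`re.search` scans for the first position where the pattern succeeds.
The match spans [4:14] → '5gbmrrx ee'.
Captured: group 1 = '5', group 2 = 'gbmrrx ee'.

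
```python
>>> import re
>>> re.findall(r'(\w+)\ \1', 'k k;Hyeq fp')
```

`\1` has to match the exact text group 1 already captured.
Matches: at [0:3] match 'k k', group 1 = 'k'.
With a single group, `findall` returns only what that group captured — 1 item.

['k']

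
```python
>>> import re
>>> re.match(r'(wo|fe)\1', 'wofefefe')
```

A backreference is literal: `\1` must see the identical characters the first group matched.
`re.match` only tries the pattern at the start of the string.
Here the string doesn't start with a match, so the call returns None.

None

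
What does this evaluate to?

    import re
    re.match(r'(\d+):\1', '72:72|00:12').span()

(0, 5)

With `match`, the pattern is implicitly anchored at the beginning.
The match spans [0:5] → '72:72'.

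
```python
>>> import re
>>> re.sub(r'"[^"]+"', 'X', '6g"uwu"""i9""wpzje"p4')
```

'6gX"XXp4'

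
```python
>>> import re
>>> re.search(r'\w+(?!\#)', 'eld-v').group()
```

'eld'

Because the assertion is negative and zero-width, positions next to the forbidden text are skipped.
The match spans [0:3] → 'eld'.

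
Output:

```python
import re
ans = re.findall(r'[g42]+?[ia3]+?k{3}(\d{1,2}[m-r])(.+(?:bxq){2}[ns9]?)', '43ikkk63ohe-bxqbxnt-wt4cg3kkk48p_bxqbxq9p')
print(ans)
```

[('63o', 'he-bxqbxnt-wt4cg3kkk48p_bxqbxq9')]

This matches one or more of one of [g42] (lazy), then one or more of one of [ia3] (lazy), then exactly 3 of a literal 'k'; then 1 to 2 of a digit, then a character in [m-r] (captured); then one or more of any character, then the literal 'bxq' repeated 2 times, then optionally one of [ns9] (captured).
2 groups means the one result is a tuple of 2 captured strings — 1 here.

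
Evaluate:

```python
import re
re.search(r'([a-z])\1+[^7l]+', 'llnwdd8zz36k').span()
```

`\1` has to match the exact text group 1 already captured.
`search` walks the string left to right and returns the first match it finds.
The match spans [0:12] → 'llnwdd8zz36k'.
Captured: group 1 = 'l'.

(0, 12)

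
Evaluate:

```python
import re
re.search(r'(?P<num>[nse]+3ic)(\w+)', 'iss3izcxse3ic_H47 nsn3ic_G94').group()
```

'se3ic_H47'

The match spans [8:17] → 'se3ic_H47'.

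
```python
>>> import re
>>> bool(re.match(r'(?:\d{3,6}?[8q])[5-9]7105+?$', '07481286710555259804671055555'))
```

False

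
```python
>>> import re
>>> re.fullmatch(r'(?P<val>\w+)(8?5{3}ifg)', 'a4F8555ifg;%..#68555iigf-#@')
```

None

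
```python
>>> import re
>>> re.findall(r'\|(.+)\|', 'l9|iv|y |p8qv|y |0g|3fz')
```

['iv|y |p8qv|y |0g']

Scanning left to right: at [2:20] match '|iv|y |p8qv|y |0g|', group 1 = 'iv|y |p8qv|y |0g'.
With a single group, `findall` returns only what that group captured — 1 item.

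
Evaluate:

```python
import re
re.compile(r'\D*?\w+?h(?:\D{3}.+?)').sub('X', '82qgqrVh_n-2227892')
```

Pattern: zero or more of a non-digit (lazy); then one or more of a word character (lazy), then the literal 'h'; then exactly 3 of a non-digit, then one or more of any character (lazy) (non-capturing group).
Lazy quantifiers expand one character at a time until the remainder of the pattern can match.
Matches: at [0:12] → '82qgqrVh_n-2'.
`sub` substitutes 'X' at each match site.

'X227892'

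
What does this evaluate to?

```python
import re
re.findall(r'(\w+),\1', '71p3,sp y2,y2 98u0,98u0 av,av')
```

['y2', '98u0', 'av']

`\1` is not a pattern — it's the concrete string captured by group 1, re-applied verbatim.
Walking the string: at [8:13] match 'y2,y2', group 1 = 'y2'; at [14:23] match '98u0,98u0', group 1 = '98u0'; at [24:29] match 'av,av', group 1 = 'av'.
Because there's exactly one group, `findall` drops the full match and keeps group 1 from each hit.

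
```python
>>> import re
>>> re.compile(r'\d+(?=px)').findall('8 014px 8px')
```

['014', '8']

The positive lookaround only admits positions where the adjacent text matches; those characters stay outside the span.
Scanning left to right: at [2:5] → '014'; at [8:9] → '8'.
With no groups in the pattern, `findall` gives back each whole match — 2 here.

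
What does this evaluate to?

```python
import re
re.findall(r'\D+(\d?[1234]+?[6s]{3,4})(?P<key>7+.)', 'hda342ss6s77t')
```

[('342ss6s', '77t')]

Pattern: one or more of a non-digit; then optionally a digit, then one or more of one of [1234] (lazy), then 3 to 4 of one of [6s] (captured); then one or more of a literal '7', then any character (captured as 'key').
With 2 capturing groups, `findall` returns a 2-tuple per match.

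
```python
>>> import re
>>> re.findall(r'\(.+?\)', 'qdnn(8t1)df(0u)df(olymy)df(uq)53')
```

['(8t1)', '(0u)', '(olymy)', '(uq)']

Because the quantifier is non-greedy, it stops expanding at the earliest point where the rest of the pattern can succeed.
Matches: at [4:9] → '(8t1)'; at [11:15] → '(0u)'; at [17:24] → '(olymy)'; at [26:30] → '(uq)'.
`findall` yields the raw match text (4 of them) because the pattern has no groups.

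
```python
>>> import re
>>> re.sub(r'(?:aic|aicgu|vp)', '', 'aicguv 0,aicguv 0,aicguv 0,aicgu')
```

'guv 0,guv 0,guv 0,gu'

Branches in `(...|...)` are attempted left-to-right; the first branch that allows the whole pattern to succeed is taken.
Matches: at [0:3] → 'aic'; at [9:12] → 'aic'; at [18:21] → 'aic'; at [27:30] → 'aic'.
Each match is replaced by ''.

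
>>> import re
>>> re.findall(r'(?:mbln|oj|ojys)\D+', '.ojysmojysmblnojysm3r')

`findall` yields the raw match text (1 of them) because the pattern has no groups.

['ojysmojysmblnojysm']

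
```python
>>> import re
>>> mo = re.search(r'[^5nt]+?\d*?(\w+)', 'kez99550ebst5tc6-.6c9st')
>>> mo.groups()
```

('ez99550ebst5tc6',)

Pattern: one or more of any character except [5nt] (lazy), then zero or more of a digit (lazy); then one or more of a word character (captured).
`re.search` scans for the first position where the pattern succeeds.
The match spans [0:16] → 'kez99550ebst5tc6'.
Captured: group 1 = 'ez99550ebst5tc6'.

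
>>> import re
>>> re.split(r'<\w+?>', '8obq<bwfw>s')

['8obq', 's']

Matches to split on: at [4:10] → '<bwfw>'.
Each match becomes a cut point; 2 segments remain.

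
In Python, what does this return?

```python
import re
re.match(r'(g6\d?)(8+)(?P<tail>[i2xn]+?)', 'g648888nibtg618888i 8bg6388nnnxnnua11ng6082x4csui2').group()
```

Pattern: the literal 'g6', then optionally a digit (captured); then one or more of a literal '8' (captured); then one or more of one of [i2xn] (lazy) (captured as 'tail').
With the lazy modifier that quantifier settles for the fewest repetitions that let the rest of the pattern succeed (the atoms after it are unaffected and can still be greedy).
`re.match` won't scan ahead — the pattern has to work from the very first character.
The match spans [0:8] → 'g648888n'.
Captured: group 1 = 'g64', group 2 = '8888', group 3 = 'n'.

'g648888n'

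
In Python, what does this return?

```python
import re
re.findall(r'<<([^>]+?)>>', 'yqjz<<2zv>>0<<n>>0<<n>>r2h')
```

['2zv', 'n', 'n']

Matches: at [4:11] match '<<2zv>>', group 1 = '2zv'; at [12:17] match '<<n>>', group 1 = 'n'; at [18:23] match '<<n>>', group 1 = 'n'.
Because there's exactly one group, `findall` drops the full match and keeps group 1 from each hit.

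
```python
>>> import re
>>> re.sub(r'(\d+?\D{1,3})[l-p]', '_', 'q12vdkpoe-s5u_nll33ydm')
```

'q_oe-s_l_'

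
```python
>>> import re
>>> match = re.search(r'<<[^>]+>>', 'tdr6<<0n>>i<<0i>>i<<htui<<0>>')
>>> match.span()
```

(4, 10)

`search` walks the string left to right and returns the first match it finds.
The match spans [4:10] → '<<0n>>'.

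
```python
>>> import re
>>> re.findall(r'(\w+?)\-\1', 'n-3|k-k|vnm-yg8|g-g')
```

['k', 'g']

The backreference `\1` re-matches whatever the first group consumed, character for character.
One capturing group, so `findall` returns just the captured substring from each match — 2 in all.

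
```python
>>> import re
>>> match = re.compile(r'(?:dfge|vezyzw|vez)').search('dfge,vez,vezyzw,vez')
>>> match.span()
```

(0, 4)

The match spans [0:4] → 'dfge'.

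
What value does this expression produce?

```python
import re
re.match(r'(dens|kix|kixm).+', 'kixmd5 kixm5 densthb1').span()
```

(0, 21)

`match` is anchored at position 0; if the pattern doesn't fit there, it returns None.
The match spans [0:21] → 'kixmd5 kixm5 densthb1'.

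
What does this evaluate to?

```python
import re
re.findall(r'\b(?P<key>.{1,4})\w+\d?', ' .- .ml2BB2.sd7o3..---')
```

['ml2B', '.sd7']

The pattern matches a word boundary (`\b`, zero-width); then 1 to 4 of any character (captured as 'key'); then one or more of a word character, then optionally a digit.
With a single group, `findall` returns only what that group captured — 2 items.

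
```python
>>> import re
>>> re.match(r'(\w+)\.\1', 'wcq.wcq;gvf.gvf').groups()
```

('wcq',)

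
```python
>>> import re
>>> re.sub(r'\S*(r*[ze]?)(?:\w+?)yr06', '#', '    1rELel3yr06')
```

'    #'

Pattern: zero or more of a non-whitespace character; then zero or more of a literal 'r', then optionally one of [ze] (captured); then one or more of a word character (lazy) (non-capturing group); then the literal 'yr', then the literal '06'.
Matches: at [4:15] → '1rELel3yr06'.
Each match is replaced by '#'.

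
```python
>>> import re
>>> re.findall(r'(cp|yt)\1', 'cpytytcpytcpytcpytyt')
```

A backreference is literal: `\1` must see the identical characters the first group matched.
Scanning left to right: at [2:6] match 'ytyt', group 1 = 'yt'; at [16:20] match 'ytyt', group 1 = 'yt'.
One capturing group, so `findall` returns just the captured substring from each match — 2 in all.

['yt', 'yt']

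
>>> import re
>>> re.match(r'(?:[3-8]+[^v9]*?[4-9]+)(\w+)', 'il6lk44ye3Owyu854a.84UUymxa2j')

`re.match` won't scan ahead — the pattern has to work from the very first character.
Here the pattern fails at index 0, so the call returns None.

None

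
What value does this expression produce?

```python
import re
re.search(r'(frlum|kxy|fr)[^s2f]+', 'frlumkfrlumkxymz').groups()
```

Alternation tries branches left to right and keeps the first one that lets the overall match succeed at that position.
`search` walks the string left to right and returns the first match it finds.
The match spans [0:6] → 'frlumk'.
Captured: group 1 = 'frlum'.

('frlum',)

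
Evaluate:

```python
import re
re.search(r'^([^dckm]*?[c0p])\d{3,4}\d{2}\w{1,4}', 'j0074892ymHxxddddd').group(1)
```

The match spans [0:12] → 'j0074892ymHx'.
Captured: group 1 = 'j0'.

'j0'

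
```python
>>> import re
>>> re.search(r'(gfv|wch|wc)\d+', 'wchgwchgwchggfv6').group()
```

The match spans [12:16] → 'gfv6'.

'gfv6'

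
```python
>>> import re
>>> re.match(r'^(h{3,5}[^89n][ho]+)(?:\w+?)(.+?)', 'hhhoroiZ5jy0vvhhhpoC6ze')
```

Pattern: anchored at the start of the string; then 3 to 5 of the literal 'h', then any character except [89n], then one or more of one of [ho] (captured); then one or more of a word character (lazy) (non-capturing group); then one or more of any character (lazy) (captured).
`match` is anchored at position 0; if the pattern doesn't fit there, it returns None.
Here the string doesn't start with a match, so the call returns None.

None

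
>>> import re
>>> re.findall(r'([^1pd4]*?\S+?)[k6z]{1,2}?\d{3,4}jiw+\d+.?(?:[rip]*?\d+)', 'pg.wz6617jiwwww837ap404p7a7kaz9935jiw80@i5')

['pg.w', 'p7a7ka']

With the lazy modifier that quantifier settles for the fewest repetitions that let the rest of the pattern succeed (the atoms after it are unaffected and can still be greedy).
`findall` collects group 1 from each match (2 total).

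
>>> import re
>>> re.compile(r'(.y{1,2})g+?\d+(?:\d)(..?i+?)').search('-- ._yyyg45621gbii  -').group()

'yyyg45621gbi'

The pattern matches any character, then 1 to 2 of the literal 'y' (captured); then one or more of the literal 'g' (lazy), then one or more of a digit; then a digit (non-capturing group); then any character, then optionally any character, then one or more of a literal 'i' (lazy) (captured).
The match spans [5:17] → 'yyyg45621gbi'.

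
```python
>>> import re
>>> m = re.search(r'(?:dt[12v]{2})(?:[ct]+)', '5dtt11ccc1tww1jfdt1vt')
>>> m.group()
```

The pattern matches the literal 'dt', then exactly 2 of one of [12v] (non-capturing group); then one or more of one of [ct] (non-capturing group).
The match spans [16:21] → 'dt1vt'.

'dt1vt'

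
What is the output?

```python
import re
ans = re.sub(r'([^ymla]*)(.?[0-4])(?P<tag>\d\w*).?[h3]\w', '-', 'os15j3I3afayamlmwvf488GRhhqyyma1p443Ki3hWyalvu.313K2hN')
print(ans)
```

Each match is replaced by '-'.

-3K2hN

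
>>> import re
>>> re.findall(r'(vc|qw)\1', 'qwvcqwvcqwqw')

['qw']

`\1` has to match the exact text group 1 already captured.
One capturing group, so `findall` returns just the captured substring from the one match — 1 in all.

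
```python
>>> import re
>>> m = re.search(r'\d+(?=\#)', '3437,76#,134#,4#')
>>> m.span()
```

(5, 7)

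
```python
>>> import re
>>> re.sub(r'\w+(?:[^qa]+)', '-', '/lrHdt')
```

'/-'

Pattern: one or more of a word character; then one or more of any character except [qa] (non-capturing group).
Matches: at [1:6] → 'lrHdt'.
`sub` substitutes '-' at each match site.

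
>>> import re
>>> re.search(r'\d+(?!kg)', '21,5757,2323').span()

Because the assertion is negative and zero-width, positions next to the forbidden text are skipped.
Unlike `match`, `search` isn't anchored — it looks for the pattern anywhere in the string.
The match spans [0:2] → '21'.

(0, 2)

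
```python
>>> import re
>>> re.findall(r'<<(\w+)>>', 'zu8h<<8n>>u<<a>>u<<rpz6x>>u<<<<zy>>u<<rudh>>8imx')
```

Matches: at [4:10] match '<<8n>>', group 1 = '8n'; at [11:16] match '<<a>>', group 1 = 'a'; at [17:26] match '<<rpz6x>>', group 1 = 'rpz6x'; at [29:35] match '<<zy>>', group 1 = 'zy'; at [36:44] match '<<rudh>>', group 1 = 'rudh'.
One capturing group, so `findall` returns just the captured substring from each match — 5 in all.

['8n', 'a', 'rpz6x', 'zy', 'rudh']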